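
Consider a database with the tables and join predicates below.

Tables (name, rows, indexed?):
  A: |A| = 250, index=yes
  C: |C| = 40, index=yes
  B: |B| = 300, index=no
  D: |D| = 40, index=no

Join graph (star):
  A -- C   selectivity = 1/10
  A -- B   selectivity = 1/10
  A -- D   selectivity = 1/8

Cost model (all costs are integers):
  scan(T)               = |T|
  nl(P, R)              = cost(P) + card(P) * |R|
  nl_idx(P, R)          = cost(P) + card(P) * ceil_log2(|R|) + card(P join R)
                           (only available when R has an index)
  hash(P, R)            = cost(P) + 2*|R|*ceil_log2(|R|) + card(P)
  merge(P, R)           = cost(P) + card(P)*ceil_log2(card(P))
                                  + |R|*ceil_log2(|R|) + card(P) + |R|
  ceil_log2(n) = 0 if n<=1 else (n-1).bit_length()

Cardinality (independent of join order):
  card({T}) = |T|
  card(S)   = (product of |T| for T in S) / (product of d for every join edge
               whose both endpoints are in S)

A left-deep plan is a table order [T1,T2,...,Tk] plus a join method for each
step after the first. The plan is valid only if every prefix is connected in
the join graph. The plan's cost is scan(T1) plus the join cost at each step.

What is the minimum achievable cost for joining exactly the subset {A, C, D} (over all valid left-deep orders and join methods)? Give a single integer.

2460

Selinger DP over subsets of {A,C,D}:
  {A}: scan cost=250, card=250
  {C}: scan cost=40, card=40
  {D}: scan cost=40, card=40
  {AC}: card=1000; try (C,hash)→980, (A,nl_idx)→1360, (A,merge)→2570, (C,nl_idx)→2750, (C,merge)→2780, (A,hash)→4080 …(+2); best=980 via (C,hash)
  {AD}: card=1250; try (D,hash)→980, (A,nl_idx)→1610, (A,merge)→2570, (D,merge)→2780, (A,hash)→4080, (A,nl)→10040 …(+1); best=980 via (D,hash)
  {ACD}: card=5000; try (D,hash)→2460, (C,hash)→2710, (D,merge)→12260, (C,nl_idx)→13480, (C,merge)→16260, (D,nl)→40980 …(+1); best=2460 via (D,hash)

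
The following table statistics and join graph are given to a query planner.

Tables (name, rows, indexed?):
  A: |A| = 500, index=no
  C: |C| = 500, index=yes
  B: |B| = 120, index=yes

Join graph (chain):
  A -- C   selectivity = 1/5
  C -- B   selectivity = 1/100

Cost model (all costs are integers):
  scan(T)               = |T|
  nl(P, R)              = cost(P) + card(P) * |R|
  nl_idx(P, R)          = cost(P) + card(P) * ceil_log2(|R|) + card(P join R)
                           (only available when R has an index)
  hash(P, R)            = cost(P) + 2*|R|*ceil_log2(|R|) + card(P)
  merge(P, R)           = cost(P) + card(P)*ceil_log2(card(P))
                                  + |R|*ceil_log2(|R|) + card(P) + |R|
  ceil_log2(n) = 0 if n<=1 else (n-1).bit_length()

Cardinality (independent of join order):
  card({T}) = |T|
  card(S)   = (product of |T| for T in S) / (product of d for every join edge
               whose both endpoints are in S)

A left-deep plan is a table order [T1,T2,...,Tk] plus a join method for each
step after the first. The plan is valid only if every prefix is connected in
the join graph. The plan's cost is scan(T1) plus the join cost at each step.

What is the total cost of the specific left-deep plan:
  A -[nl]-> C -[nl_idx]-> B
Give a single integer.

660500

step 1: scan A: cost=500, card=500
step 2: join C via nl
    card(P join C) = 500*500/(5) = 50000
    cost = 500 + 500*500 = 250500
step 3: join B via nl_idx
    card(P join B) = 50000*120/(100) = 60000
    cost = 250500 + 50000*7 + 60000 = 660500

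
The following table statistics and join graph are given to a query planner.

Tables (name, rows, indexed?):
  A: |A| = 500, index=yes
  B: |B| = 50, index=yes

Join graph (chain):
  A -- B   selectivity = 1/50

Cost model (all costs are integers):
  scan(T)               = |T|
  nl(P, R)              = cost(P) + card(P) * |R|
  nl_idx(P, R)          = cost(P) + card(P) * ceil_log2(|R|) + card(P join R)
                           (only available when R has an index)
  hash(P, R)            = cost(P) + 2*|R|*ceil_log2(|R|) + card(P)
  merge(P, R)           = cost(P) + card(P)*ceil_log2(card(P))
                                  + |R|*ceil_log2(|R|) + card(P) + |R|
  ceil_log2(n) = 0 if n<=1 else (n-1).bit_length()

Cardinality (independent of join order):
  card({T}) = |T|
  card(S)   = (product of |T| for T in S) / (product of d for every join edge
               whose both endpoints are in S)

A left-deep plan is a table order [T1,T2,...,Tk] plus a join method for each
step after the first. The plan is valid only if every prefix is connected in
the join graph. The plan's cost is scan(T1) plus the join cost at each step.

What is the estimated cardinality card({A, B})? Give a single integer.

500

Tables in S: A(500), B(50)
Edges inside S: A-B(d=50)
numerator = 500 * 50 = 25000
denominator = 50 = 50
card(S) = 25000 / 50 = 500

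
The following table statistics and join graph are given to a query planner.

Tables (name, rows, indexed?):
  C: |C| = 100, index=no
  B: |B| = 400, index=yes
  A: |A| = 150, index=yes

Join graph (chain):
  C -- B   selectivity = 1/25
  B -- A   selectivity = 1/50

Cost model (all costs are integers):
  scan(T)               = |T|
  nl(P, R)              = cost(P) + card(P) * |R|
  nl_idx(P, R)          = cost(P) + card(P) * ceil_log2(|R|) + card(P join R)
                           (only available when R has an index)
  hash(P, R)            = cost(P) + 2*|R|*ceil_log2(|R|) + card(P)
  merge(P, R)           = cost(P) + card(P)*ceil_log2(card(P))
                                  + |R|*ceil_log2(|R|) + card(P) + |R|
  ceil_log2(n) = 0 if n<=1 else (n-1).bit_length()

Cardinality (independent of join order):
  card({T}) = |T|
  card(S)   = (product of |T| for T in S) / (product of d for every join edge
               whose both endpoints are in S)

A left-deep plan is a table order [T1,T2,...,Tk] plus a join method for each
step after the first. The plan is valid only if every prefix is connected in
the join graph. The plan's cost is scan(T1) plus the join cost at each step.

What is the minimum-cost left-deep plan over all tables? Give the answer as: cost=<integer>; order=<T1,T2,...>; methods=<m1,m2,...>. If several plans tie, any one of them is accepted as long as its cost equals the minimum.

Selinger DP (subsets sized 1..n):
  {C}: scan cost=100, card=100
  {B}: scan cost=400, card=400
  {A}: scan cost=150, card=150
  {BC}: card=1600; try (C,hash)→2200, (B,nl_idx)→2600, (B,merge)→4900, (C,merge)→5200, (B,hash)→7400, (B,nl)→40100 …(+1); best=2200 via (C,hash)
  {AB}: card=1200; try (B,nl_idx)→2700, (A,hash)→3200, (A,nl_idx)→4800, (B,merge)→5500, (A,merge)→5750, (B,hash)→7500 …(+2); best=2700 via (B,nl_idx)
  {ABC}: card=4800; try (C,hash)→5300, (A,hash)→6200, (C,merge)→17900, (A,nl_idx)→19800, (A,merge)→22750, (C,nl)→122700 …(+1); best=5300 via (C,hash)

cost=5300; order=A,B,C; methods=nl_idx,hash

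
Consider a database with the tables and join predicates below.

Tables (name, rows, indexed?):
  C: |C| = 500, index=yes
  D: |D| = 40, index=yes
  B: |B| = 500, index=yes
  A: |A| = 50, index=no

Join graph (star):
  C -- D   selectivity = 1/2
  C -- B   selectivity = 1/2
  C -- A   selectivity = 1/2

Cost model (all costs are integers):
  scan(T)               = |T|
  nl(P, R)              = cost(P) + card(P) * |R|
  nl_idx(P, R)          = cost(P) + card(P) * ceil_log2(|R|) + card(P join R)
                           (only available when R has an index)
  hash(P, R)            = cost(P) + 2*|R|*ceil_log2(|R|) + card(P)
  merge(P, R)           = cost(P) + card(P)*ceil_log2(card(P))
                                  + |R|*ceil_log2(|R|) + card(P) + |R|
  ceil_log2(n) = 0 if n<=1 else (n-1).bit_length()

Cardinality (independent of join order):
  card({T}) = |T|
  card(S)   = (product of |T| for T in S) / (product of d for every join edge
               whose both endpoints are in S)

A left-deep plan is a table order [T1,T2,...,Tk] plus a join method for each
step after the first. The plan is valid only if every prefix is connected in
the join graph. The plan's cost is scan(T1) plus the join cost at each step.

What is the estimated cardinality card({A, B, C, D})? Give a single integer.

62500000

Tables in S: A(50), B(500), C(500), D(40)
Edges inside S: C-D(d=2), C-B(d=2), C-A(d=2)
numerator = 50 * 500 * 500 * 40 = 500000000
denominator = 2 * 2 * 2 = 8
card(S) = 500000000 / 8 = 62500000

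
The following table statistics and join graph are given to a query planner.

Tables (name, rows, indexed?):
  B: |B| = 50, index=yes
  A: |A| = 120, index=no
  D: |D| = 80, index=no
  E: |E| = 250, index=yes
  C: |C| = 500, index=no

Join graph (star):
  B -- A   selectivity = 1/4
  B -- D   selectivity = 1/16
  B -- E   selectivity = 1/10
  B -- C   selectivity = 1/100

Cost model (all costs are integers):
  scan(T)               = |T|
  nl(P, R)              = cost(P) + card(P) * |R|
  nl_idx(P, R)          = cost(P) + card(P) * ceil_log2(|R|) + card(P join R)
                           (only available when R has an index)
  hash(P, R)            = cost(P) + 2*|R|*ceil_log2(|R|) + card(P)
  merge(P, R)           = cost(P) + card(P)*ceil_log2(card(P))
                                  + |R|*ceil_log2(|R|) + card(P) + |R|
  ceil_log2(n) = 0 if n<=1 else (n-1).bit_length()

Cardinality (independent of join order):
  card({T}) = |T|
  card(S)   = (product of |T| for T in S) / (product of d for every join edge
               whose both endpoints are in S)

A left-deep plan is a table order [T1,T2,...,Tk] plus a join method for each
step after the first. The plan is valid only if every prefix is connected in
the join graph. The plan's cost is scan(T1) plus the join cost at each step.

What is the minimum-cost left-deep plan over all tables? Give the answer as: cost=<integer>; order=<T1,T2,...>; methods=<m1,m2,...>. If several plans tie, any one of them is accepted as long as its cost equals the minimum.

Selinger DP (subsets sized 1..n):
  {B}: scan cost=50, card=50
  {A}: scan cost=120, card=120
  {D}: scan cost=80, card=80
  {E}: scan cost=250, card=250
  {C}: scan cost=500, card=500
  {AB}: card=1500; try (B,hash)→840, (A,merge)→1360, (B,merge)→1430, (A,hash)→1780, (B,nl_idx)→2340, (A,nl)→6050 …(+1); best=840 via (B,hash)
  {BD}: card=250; try (B,hash)→760, (B,nl_idx)→810, (D,merge)→1040, (B,merge)→1070, (D,hash)→1220, (D,nl)→4050 …(+1); best=760 via (B,hash)
  {BE}: card=1250; try (B,hash)→1100, (E,nl_idx)→1700, (E,merge)→2650, (B,merge)→2850, (B,nl_idx)→3000, (E,hash)→4100 …(+2); best=1100 via (B,hash)
  {BC}: card=250; try (B,hash)→1600, (B,nl_idx)→3750, (C,merge)→5400, (B,merge)→5850, (C,hash)→9100, (C,nl)→25050 …(+1); best=1600 via (B,hash)
  {ABD}: card=7500; try (A,hash)→2690, (D,hash)→3460, (A,merge)→3970, (D,merge)→19480, (A,nl)→30760, (D,nl)→120840; best=2690 via (A,hash)
  {ABE}: card=37500; try (A,hash)→4030, (E,hash)→6340, (A,merge)→17060, (E,merge)→21090, (E,nl_idx)→50340, (A,nl)→151100 …(+1); best=4030 via (A,hash)
  {ABC}: card=7500; try (A,hash)→3530, (A,merge)→4810, (C,hash)→11340, (C,merge)→23840, (A,nl)→31600, (C,nl)→750840; best=3530 via (A,hash)
  {BDE}: card=6250; try (D,hash)→3470, (E,hash)→5010, (E,merge)→5260, (E,nl_idx)→9010, (D,merge)→16740, (E,nl)→63260 …(+1); best=3470 via (D,hash)
  {BCD}: card=1250; try (D,hash)→2970, (D,merge)→4490, (C,merge)→8010, (C,hash)→10010, (D,nl)→21600, (C,nl)→125760; best=2970 via (D,hash)
  {BCE}: card=6250; try (E,hash)→5850, (E,merge)→6100, (E,nl_idx)→9850, (C,hash)→11350, (C,merge)→21100, (E,nl)→64100 …(+1); best=5850 via (E,hash)
  {ABDE}: card=187500; try (A,hash)→11400, (E,hash)→14190, (D,hash)→42650, (A,merge)→91930, (E,merge)→109940, (E,nl_idx)→250190 …(+4); best=11400 via (A,hash)
  {ABCD}: card=37500; try (A,hash)→5900, (D,hash)→12150, (A,merge)→18930, (C,hash)→19190, (D,merge)→109170, (C,merge)→112690 …(+3); best=5900 via (A,hash)
  {ABCE}: card=187500; try (A,hash)→13780, (E,hash)→15030, (C,hash)→50530, (A,merge)→94310, (E,merge)→110780, (E,nl_idx)→251030 …(+4); best=13780 via (A,hash)
  {BCDE}: card=31250; try (E,hash)→8220, (D,hash)→13220, (C,hash)→18720, (E,merge)→20220, (E,nl_idx)→44220, (D,merge)→93990 …(+4); best=8220 via (E,hash)
  {ABCDE}: card=937500; try (A,hash)→41150, (E,hash)→47400, (D,hash)→202400, (C,hash)→207900, (A,merge)→509180, (E,merge)→645650 …(+7); best=41150 via (A,hash)

cost=41150; order=C,B,D,E,A; methods=hash,hash,hash,hash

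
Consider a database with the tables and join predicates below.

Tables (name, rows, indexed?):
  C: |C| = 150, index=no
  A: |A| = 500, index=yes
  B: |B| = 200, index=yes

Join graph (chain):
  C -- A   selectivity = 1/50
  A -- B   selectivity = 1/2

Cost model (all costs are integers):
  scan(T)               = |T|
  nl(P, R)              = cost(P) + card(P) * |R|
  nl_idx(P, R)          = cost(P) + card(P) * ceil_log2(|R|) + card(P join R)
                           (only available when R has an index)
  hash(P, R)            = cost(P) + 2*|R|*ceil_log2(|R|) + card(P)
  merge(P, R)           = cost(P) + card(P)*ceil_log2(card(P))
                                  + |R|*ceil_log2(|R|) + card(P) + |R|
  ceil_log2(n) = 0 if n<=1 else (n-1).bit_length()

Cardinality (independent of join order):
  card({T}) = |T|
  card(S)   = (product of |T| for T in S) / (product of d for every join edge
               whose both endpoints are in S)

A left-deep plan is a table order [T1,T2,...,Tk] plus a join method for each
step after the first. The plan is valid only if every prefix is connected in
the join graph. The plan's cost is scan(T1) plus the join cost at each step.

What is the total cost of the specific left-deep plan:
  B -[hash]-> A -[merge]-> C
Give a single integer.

step 1: scan B: cost=200, card=200
step 2: join A via hash
    card(P join A) = 200*500/(2) = 50000
    cost = 200 + 2*500*9 + 200 = 9400
step 3: join C via merge
    card(P join C) = 50000*150/(50) = 150000
    cost = 9400 + 50000*16 + 150*8 + 50000 + 150 = 860750

860750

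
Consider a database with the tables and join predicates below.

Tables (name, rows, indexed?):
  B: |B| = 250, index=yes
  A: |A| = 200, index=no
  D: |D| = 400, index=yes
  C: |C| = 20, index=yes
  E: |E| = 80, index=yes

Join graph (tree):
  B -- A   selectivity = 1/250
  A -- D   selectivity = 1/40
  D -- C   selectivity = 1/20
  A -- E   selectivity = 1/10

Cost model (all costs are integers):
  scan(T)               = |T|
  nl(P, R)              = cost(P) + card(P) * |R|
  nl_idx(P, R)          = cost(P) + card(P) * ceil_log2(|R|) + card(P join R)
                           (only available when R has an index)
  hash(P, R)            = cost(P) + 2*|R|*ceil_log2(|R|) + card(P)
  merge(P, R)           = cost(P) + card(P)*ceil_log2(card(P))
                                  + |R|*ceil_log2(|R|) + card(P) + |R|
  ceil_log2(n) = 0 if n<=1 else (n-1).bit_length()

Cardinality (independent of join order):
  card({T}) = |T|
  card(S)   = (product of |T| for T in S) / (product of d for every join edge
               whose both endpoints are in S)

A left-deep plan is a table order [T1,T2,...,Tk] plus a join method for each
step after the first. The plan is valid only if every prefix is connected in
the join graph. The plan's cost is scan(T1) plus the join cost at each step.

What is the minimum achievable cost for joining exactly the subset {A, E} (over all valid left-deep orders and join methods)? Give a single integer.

1520

Selinger DP over subsets of {A,E}:
  {A}: scan cost=200, card=200
  {E}: scan cost=80, card=80
  {AE}: card=1600; try (E,hash)→1520, (A,merge)→2520, (E,merge)→2640, (E,nl_idx)→3200, (A,hash)→3360, (A,nl)→16080 …(+1); best=1520 via (E,hash)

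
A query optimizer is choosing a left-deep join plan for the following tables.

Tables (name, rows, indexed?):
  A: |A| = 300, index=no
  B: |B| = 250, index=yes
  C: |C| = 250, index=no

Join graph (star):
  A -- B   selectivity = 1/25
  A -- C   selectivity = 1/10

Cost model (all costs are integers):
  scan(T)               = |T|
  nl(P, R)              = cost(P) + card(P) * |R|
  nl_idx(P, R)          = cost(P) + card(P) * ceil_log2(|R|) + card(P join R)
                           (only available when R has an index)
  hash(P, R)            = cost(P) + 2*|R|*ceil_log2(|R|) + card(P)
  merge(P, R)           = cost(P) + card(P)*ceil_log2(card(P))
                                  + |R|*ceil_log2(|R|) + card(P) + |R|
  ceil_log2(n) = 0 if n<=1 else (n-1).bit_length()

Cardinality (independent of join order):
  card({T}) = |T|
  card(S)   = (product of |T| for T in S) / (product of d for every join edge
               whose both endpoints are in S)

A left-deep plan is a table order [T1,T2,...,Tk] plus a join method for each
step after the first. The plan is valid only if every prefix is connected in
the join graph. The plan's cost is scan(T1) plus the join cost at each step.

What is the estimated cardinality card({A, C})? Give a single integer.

7500

Tables in S: A(300), C(250)
Edges inside S: A-C(d=10)
numerator = 300 * 250 = 75000
denominator = 10 = 10
card(S) = 75000 / 10 = 7500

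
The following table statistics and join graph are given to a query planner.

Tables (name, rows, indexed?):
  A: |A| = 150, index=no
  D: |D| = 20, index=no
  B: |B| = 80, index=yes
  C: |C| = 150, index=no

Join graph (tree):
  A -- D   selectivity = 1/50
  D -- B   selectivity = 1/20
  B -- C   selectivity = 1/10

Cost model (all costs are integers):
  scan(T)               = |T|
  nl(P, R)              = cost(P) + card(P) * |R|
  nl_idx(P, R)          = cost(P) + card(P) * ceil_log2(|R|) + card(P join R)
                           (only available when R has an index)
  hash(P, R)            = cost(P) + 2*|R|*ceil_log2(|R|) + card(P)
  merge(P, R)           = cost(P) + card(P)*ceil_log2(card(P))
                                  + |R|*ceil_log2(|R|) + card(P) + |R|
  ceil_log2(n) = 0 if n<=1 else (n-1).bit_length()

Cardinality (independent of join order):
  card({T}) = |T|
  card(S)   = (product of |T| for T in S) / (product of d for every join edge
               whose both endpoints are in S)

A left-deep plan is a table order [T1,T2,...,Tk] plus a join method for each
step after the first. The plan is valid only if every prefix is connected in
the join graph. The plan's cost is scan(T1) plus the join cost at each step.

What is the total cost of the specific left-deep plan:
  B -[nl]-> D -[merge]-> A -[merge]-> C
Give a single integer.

step 1: scan B: cost=80, card=80
step 2: join D via nl
    card(P join D) = 80*20/(20) = 80
    cost = 80 + 80*20 = 1680
step 3: join A via merge
    card(P join A) = 80*150/(50) = 240
    cost = 1680 + 80*7 + 150*8 + 80 + 150 = 3670
step 4: join C via merge
    card(P join C) = 240*150/(10) = 3600
    cost = 3670 + 240*8 + 150*8 + 240 + 150 = 7180

7180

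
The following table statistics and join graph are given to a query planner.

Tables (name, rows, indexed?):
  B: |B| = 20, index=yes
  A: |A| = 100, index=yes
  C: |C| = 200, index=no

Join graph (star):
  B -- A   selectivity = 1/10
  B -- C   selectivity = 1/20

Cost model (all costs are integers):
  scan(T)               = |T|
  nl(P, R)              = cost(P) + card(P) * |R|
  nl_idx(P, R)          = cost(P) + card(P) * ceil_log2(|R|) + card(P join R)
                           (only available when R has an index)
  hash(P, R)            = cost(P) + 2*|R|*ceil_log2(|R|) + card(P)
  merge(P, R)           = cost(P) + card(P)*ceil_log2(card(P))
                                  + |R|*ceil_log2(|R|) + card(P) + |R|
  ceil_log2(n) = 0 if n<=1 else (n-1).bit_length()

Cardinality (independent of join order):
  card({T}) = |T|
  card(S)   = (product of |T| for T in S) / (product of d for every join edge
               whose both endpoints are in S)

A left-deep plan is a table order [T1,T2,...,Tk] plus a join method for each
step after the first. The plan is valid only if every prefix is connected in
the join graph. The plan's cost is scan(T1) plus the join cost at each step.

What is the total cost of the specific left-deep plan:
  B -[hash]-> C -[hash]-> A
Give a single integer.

4840

step 1: scan B: cost=20, card=20
step 2: join C via hash
    card(P join C) = 20*200/(20) = 200
    cost = 20 + 2*200*8 + 20 = 3240
step 3: join A via hash
    card(P join A) = 200*100/(10) = 2000
    cost = 3240 + 2*100*7 + 200 = 4840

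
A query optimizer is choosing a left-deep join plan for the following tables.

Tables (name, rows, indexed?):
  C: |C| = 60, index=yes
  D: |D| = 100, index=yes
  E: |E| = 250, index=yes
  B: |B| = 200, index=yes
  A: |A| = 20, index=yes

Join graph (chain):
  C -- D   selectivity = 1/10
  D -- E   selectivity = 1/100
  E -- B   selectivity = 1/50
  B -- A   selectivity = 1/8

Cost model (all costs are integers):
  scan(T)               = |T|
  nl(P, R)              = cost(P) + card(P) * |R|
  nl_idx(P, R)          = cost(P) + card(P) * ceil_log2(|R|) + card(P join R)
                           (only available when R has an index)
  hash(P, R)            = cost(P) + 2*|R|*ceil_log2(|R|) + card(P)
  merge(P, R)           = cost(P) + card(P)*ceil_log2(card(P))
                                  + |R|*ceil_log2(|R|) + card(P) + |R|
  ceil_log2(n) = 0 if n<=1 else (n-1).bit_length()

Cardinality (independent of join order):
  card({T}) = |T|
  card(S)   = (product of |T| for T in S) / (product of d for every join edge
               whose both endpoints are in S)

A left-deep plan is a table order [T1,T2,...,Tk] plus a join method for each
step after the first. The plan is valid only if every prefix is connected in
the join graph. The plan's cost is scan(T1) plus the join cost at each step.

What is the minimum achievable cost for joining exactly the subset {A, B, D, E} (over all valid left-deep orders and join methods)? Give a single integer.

5350

Selinger DP over subsets of {A,B,D,E}:
  {D}: scan cost=100, card=100
  {E}: scan cost=250, card=250
  {B}: scan cost=200, card=200
  {A}: scan cost=20, card=20
  {DE}: card=250; try (E,nl_idx)→1150, (D,hash)→1900, (D,nl_idx)→2250, (E,merge)→3150, (D,merge)→3300, (E,hash)→4200 …(+2); best=1150 via (E,nl_idx)
  {BE}: card=1000; try (E,nl_idx)→2800, (B,nl_idx)→3250, (B,hash)→3700, (E,merge)→4250, (B,merge)→4300, (E,hash)→4400 …(+2); best=2800 via (E,nl_idx)
  {AB}: card=500; try (A,hash)→600, (B,nl_idx)→680, (A,nl_idx)→1700, (B,merge)→1940, (A,merge)→2120, (B,hash)→3240 …(+2); best=600 via (A,hash)
  {BDE}: card=1000; try (B,nl_idx)→4150, (B,hash)→4600, (D,hash)→5200, (B,merge)→5200, (D,nl_idx)→10800, (D,merge)→14600 …(+2); best=4150 via (B,nl_idx)
  {ABE}: card=2500; try (A,hash)→4000, (E,hash)→5100, (E,nl_idx)→7100, (E,merge)→7850, (A,nl_idx)→10300, (A,merge)→13920 …(+2); best=4000 via (A,hash)
  {ABDE}: card=2500; try (A,hash)→5350, (D,hash)→7900, (A,nl_idx)→11650, (A,merge)→15270, (D,nl_idx)→24000, (A,nl)→24150 …(+2); best=5350 via (A,hash)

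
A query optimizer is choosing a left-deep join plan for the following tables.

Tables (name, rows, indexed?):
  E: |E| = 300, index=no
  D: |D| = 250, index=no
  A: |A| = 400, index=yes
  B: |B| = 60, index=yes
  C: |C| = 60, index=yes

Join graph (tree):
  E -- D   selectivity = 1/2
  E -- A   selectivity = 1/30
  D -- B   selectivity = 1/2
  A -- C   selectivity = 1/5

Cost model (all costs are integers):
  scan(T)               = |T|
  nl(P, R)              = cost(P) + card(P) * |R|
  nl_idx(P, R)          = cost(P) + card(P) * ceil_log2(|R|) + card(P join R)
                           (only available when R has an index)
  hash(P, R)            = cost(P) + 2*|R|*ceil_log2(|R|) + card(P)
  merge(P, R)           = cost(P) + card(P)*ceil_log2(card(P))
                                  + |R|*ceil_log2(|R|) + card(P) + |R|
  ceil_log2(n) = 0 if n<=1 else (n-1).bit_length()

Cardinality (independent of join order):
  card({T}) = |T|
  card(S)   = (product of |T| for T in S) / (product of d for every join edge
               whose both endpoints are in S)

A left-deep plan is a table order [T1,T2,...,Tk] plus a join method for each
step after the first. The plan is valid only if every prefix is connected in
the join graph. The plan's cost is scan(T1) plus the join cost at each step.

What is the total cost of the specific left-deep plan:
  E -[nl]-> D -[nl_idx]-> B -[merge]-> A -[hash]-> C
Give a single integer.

step 1: scan E: cost=300, card=300
step 2: join D via nl
    card(P join D) = 300*250/(2) = 37500
    cost = 300 + 300*250 = 75300
step 3: join B via nl_idx
    card(P join B) = 37500*60/(2) = 1125000
    cost = 75300 + 37500*6 + 1125000 = 1425300
step 4: join A via merge
    card(P join A) = 1125000*400/(30) = 15000000
    cost = 1425300 + 1125000*21 + 400*9 + 1125000 + 400 = 26179300
step 5: join C via hash
    card(P join C) = 15000000*60/(5) = 180000000
    cost = 26179300 + 2*60*6 + 15000000 = 41180020

41180020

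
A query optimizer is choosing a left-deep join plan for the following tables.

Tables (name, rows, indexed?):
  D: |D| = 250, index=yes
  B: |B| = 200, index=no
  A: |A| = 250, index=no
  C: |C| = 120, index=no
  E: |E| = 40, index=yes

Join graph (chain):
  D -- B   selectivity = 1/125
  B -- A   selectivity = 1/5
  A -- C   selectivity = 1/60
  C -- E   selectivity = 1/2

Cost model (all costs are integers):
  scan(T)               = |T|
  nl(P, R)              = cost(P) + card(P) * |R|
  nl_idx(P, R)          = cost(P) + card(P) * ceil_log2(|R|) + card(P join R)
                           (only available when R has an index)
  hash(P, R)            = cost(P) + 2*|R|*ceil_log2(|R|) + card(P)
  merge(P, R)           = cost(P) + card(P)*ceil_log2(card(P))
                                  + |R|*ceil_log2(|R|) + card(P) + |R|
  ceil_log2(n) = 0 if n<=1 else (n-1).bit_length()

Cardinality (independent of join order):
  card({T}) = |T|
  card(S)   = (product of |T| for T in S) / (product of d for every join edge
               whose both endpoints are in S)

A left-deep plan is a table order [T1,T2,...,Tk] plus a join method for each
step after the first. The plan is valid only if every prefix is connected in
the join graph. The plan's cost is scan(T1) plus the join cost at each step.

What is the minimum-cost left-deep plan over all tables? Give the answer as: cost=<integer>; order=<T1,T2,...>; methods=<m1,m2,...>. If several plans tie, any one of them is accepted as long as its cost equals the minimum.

cost=68760; order=B,D,A,C,E; methods=nl_idx,hash,hash,hash

Selinger DP (subsets sized 1..n):
  {D}: scan cost=250, card=250
  {B}: scan cost=200, card=200
  {A}: scan cost=250, card=250
  {C}: scan cost=120, card=120
  {E}: scan cost=40, card=40
  {BD}: card=400; try (D,nl_idx)→2200, (B,hash)→3700, (D,merge)→4250, (B,merge)→4300, (D,hash)→4400, (D,nl)→50200 …(+1); best=2200 via (D,nl_idx)
  {AB}: card=10000; try (B,hash)→3700, (A,merge)→4250, (B,merge)→4300, (A,hash)→4400, (A,nl)→50200, (B,nl)→50250; best=3700 via (B,hash)
  {AC}: card=500; try (C,hash)→2180, (A,merge)→3330, (C,merge)→3460, (A,hash)→4240, (A,nl)→30120, (C,nl)→30250; best=2180 via (C,hash)
  {CE}: card=2400; try (E,hash)→720, (C,merge)→1280, (E,merge)→1360, (C,hash)→1760, (E,nl_idx)→3240, (C,nl)→4840 …(+1); best=720 via (E,hash)
  {ABD}: card=20000; try (A,hash)→6600, (A,merge)→8450, (D,hash)→17700, (A,nl)→102200, (D,nl_idx)→103700, (D,merge)→155950 …(+1); best=6600 via (A,hash)
  {ABC}: card=20000; try (B,hash)→5880, (B,merge)→8980, (C,hash)→15380, (B,nl)→102180, (C,merge)→154660, (C,nl)→1203700; best=5880 via (B,hash)
  {ACE}: card=10000; try (E,hash)→3160, (A,hash)→7120, (E,merge)→7460, (E,nl_idx)→15180, (E,nl)→22180, (A,merge)→34170 …(+1); best=3160 via (E,hash)
  {ABCD}: card=40000; try (C,hash)→28280, (D,hash)→29880, (D,nl_idx)→205880, (C,merge)→327560, (D,merge)→328130, (C,nl)→2406600 …(+1); best=28280 via (C,hash)
  {ABCE}: card=400000; try (B,hash)→16360, (E,hash)→26360, (B,merge)→154960, (E,merge)→326160, (E,nl_idx)→525880, (E,nl)→805880 …(+1); best=16360 via (B,hash)
  {ABCDE}: card=800000; try (E,hash)→68760, (D,hash)→420360, (E,merge)→708560, (E,nl_idx)→1068280, (E,nl)→1628280, (D,nl_idx)→4016360 …(+2); best=68760 via (E,hash)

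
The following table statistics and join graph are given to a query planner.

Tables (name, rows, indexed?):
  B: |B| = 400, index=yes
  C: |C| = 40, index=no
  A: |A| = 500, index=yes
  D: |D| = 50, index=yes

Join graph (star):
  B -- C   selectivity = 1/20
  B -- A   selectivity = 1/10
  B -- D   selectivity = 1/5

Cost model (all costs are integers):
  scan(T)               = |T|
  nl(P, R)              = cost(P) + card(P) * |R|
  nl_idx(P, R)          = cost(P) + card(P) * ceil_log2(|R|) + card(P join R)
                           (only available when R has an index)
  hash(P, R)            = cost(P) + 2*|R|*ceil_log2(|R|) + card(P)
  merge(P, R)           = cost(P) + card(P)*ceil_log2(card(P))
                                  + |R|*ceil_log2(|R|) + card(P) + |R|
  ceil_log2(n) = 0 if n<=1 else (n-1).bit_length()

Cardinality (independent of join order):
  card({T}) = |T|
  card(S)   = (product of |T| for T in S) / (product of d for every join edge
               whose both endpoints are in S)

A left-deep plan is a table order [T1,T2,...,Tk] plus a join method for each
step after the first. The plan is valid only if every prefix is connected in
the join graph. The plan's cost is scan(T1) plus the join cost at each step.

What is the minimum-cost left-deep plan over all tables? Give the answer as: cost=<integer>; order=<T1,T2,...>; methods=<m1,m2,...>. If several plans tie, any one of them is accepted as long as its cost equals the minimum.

Selinger DP (subsets sized 1..n):
  {B}: scan cost=400, card=400
  {C}: scan cost=40, card=40
  {A}: scan cost=500, card=500
  {D}: scan cost=50, card=50
  {BC}: card=800; try (B,nl_idx)→1200, (C,hash)→1280, (B,merge)→4320, (C,merge)→4680, (B,hash)→7280, (B,nl)→16040 …(+1); best=1200 via (B,nl_idx)
  {AB}: card=20000; try (B,hash)→8200, (A,merge)→9400, (B,merge)→9500, (A,hash)→9800, (A,nl_idx)→24000, (B,nl_idx)→25000 …(+2); best=8200 via (B,hash)
  {BD}: card=4000; try (D,hash)→1400, (B,merge)→4400, (B,nl_idx)→4500, (D,merge)→4750, (D,nl_idx)→6800, (B,hash)→7300 …(+2); best=1400 via (D,hash)
  {ABC}: card=40000; try (A,hash)→11000, (A,merge)→15000, (C,hash)→28680, (A,nl_idx)→48400, (C,merge)→328480, (A,nl)→401200 …(+1); best=11000 via (A,hash)
  {BCD}: card=8000; try (D,hash)→2600, (C,hash)→5880, (D,merge)→10350, (D,nl_idx)→14000, (D,nl)→41200, (C,merge)→53680 …(+1); best=2600 via (D,hash)
  {ABD}: card=200000; try (A,hash)→14400, (D,hash)→28800, (A,merge)→58400, (A,nl_idx)→237400, (D,nl_idx)→328200, (D,merge)→328550 …(+2); best=14400 via (A,hash)
  {ABCD}: card=400000; try (A,hash)→19600, (D,hash)→51600, (A,merge)→119600, (C,hash)→214880, (A,nl_idx)→474600, (D,nl_idx)→651000 …(+5); best=19600 via (A,hash)

cost=19600; order=C,B,D,A; methods=nl_idx,hash,hash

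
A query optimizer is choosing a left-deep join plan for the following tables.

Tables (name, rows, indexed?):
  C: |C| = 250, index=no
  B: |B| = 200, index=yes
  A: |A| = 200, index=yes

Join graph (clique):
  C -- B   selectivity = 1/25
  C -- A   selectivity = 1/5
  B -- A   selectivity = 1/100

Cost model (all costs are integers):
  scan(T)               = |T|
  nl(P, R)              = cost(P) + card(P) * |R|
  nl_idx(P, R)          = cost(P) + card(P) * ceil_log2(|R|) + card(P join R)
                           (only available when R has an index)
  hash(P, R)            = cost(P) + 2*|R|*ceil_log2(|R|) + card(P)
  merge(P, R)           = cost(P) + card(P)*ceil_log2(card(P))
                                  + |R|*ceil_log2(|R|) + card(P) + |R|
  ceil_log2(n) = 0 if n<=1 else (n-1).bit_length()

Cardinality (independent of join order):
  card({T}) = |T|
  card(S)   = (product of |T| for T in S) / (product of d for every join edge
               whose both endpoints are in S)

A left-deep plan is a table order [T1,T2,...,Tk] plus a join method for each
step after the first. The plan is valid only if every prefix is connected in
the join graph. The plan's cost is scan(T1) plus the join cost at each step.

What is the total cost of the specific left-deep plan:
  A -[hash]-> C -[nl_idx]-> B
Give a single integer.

85200

step 1: scan A: cost=200, card=200
step 2: join C via hash
    card(P join C) = 200*250/(5) = 10000
    cost = 200 + 2*250*8 + 200 = 4400
step 3: join B via nl_idx
    card(P join B) = 10000*200/(25*100) = 800
    cost = 4400 + 10000*8 + 800 = 85200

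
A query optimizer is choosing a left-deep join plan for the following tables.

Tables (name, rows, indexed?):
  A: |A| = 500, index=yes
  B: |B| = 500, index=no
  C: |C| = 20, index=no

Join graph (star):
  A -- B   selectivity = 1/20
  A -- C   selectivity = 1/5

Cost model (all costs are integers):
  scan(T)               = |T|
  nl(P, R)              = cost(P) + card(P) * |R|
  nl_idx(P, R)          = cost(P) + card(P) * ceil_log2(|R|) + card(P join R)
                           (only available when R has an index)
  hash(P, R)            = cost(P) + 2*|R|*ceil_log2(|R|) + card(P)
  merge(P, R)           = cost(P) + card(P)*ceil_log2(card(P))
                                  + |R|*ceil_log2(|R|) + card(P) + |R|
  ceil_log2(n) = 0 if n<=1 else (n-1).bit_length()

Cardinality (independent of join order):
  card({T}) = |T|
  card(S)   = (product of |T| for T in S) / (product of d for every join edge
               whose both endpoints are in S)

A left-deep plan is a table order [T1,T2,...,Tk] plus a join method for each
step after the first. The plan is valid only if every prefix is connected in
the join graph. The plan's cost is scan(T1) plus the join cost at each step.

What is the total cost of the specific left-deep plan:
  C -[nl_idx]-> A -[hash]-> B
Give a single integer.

13200

step 1: scan C: cost=20, card=20
step 2: join A via nl_idx
    card(P join A) = 20*500/(5) = 2000
    cost = 20 + 20*9 + 2000 = 2200
step 3: join B via hash
    card(P join B) = 2000*500/(20) = 50000
    cost = 2200 + 2*500*9 + 2000 = 13200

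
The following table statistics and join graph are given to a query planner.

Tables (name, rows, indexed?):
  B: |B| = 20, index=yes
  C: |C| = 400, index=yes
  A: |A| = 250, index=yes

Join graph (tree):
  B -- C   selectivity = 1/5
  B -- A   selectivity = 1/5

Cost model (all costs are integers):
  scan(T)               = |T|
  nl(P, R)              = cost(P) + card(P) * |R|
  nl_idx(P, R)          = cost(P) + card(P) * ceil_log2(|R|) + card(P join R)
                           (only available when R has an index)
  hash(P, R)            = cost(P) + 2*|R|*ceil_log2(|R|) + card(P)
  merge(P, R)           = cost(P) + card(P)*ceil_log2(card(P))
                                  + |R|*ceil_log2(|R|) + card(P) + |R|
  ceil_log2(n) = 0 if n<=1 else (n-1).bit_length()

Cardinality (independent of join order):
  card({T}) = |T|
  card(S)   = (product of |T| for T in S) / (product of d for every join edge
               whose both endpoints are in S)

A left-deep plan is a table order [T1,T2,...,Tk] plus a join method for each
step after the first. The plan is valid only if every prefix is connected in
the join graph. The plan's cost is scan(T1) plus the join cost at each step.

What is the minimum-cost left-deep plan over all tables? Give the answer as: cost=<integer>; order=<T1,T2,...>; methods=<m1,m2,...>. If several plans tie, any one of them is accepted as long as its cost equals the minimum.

Selinger DP (subsets sized 1..n):
  {B}: scan cost=20, card=20
  {C}: scan cost=400, card=400
  {A}: scan cost=250, card=250
  {BC}: card=1600; try (B,hash)→1000, (C,nl_idx)→1800, (B,nl_idx)→4000, (C,merge)→4140, (B,merge)→4520, (C,hash)→7240 …(+2); best=1000 via (B,hash)
  {AB}: card=1000; try (B,hash)→700, (A,nl_idx)→1180, (A,merge)→2390, (B,nl_idx)→2500, (B,merge)→2620, (A,hash)→4040 …(+2); best=700 via (B,hash)
  {ABC}: card=80000; try (A,hash)→6600, (C,hash)→8900, (C,merge)→15700, (A,merge)→22450, (C,nl_idx)→89700, (A,nl_idx)→93800 …(+2); best=6600 via (A,hash)

cost=6600; order=C,B,A; methods=hash,hash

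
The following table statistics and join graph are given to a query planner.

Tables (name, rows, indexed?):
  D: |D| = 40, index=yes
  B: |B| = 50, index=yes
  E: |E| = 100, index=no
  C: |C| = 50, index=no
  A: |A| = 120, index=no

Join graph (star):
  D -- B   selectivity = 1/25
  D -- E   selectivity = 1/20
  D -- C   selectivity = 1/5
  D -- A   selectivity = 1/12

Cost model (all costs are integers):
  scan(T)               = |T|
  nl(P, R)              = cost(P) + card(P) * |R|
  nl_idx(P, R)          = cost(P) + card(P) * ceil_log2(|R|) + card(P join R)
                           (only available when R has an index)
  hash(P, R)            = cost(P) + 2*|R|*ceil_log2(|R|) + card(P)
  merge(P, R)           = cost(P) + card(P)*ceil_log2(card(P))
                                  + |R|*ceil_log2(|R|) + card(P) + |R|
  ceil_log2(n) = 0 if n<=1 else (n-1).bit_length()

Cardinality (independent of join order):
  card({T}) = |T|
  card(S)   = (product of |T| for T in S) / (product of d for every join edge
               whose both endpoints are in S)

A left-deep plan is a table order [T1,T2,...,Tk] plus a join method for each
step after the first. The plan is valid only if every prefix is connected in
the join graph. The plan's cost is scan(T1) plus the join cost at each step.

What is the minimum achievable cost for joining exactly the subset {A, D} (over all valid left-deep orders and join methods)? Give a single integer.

Selinger DP over subsets of {A,D}:
  {D}: scan cost=40, card=40
  {A}: scan cost=120, card=120
  {AD}: card=400; try (D,hash)→720, (D,nl_idx)→1240, (A,merge)→1280, (D,merge)→1360, (A,hash)→1760, (A,nl)→4840 …(+1); best=720 via (D,hash)

720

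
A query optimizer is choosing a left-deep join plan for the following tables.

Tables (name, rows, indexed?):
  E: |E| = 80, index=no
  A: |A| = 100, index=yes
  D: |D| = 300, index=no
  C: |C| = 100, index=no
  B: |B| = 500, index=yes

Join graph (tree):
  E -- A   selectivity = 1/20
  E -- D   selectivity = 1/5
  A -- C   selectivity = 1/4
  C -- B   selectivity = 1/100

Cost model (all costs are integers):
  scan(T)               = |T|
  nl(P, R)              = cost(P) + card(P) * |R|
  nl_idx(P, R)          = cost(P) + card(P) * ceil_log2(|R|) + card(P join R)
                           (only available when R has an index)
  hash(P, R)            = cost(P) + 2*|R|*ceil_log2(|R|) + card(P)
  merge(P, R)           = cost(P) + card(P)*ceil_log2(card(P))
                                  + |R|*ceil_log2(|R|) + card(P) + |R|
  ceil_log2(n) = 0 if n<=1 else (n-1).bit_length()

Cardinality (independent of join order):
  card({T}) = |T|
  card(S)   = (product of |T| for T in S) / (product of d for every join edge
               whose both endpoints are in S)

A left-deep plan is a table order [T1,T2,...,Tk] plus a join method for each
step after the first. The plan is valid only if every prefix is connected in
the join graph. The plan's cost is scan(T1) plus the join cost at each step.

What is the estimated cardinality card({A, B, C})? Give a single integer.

12500

Tables in S: A(100), B(500), C(100)
Edges inside S: A-C(d=4), C-B(d=100)
numerator = 100 * 500 * 100 = 5000000
denominator = 4 * 100 = 400
card(S) = 5000000 / 400 = 12500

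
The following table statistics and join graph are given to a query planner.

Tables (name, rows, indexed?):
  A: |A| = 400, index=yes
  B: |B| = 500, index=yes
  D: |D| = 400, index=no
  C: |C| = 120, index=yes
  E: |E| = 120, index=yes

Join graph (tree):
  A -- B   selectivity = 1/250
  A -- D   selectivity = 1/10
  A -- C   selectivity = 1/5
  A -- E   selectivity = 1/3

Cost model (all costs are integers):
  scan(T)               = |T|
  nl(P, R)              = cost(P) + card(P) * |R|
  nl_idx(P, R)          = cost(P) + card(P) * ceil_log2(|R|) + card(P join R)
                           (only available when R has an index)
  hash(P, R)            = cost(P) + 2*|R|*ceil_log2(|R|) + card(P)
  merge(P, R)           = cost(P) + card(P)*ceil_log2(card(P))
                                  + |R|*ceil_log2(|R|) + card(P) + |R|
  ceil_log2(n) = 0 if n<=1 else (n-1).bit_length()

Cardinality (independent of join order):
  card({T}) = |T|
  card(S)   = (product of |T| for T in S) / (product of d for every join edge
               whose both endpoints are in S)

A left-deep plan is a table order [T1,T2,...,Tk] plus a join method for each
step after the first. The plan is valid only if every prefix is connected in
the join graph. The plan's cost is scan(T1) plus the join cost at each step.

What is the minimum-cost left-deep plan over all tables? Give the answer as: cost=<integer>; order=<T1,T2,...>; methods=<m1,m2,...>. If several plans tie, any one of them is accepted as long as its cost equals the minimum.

cost=803360; order=A,B,C,D,E; methods=nl_idx,hash,hash,hash

Selinger DP (subsets sized 1..n):
  {A}: scan cost=400, card=400
  {B}: scan cost=500, card=500
  {D}: scan cost=400, card=400
  {C}: scan cost=120, card=120
  {E}: scan cost=120, card=120
  {AB}: card=800; try (B,nl_idx)→4800, (A,nl_idx)→5800, (A,hash)→8200, (B,merge)→9400, (A,merge)→9500, (B,hash)→9800 …(+2); best=4800 via (B,nl_idx)
  {AD}: card=16000; try (D,hash)→8000, (A,hash)→8000, (D,merge)→8400, (A,merge)→8400, (A,nl_idx)→20000, (D,nl)→160400 …(+1); best=8000 via (D,hash)
  {AC}: card=9600; try (C,hash)→2480, (A,merge)→5080, (C,merge)→5360, (A,hash)→7440, (A,nl_idx)→10800, (C,nl_idx)→12800 …(+2); best=2480 via (C,hash)
  {AE}: card=16000; try (E,hash)→2480, (A,merge)→5080, (E,merge)→5360, (A,hash)→7440, (A,nl_idx)→17200, (E,nl_idx)→19200 …(+2); best=2480 via (E,hash)
  {ABD}: card=32000; try (D,hash)→12800, (D,merge)→17600, (B,hash)→33000, (B,nl_idx)→184000, (B,merge)→253000, (D,nl)→324800 …(+1); best=12800 via (D,hash)
  {ABC}: card=19200; try (C,hash)→7280, (C,merge)→14560, (B,hash)→21080, (C,nl_idx)→29600, (C,nl)→100800, (B,nl_idx)→108080 …(+2); best=7280 via (C,hash)
  {ABE}: card=32000; try (E,hash)→7280, (E,merge)→14560, (B,hash)→27480, (E,nl_idx)→42400, (E,nl)→100800, (B,nl_idx)→178480 …(+2); best=7280 via (E,hash)
  {ACD}: card=384000; try (D,hash)→19280, (C,hash)→25680, (D,merge)→150480, (C,merge)→248960, (C,nl_idx)→504000, (C,nl)→1928000 …(+1); best=19280 via (D,hash)
  {ADE}: card=640000; try (E,hash)→25680, (D,hash)→25680, (D,merge)→246480, (E,merge)→248960, (E,nl_idx)→760000, (E,nl)→1928000 …(+1); best=25680 via (E,hash)
  {ACE}: card=384000; try (E,hash)→13760, (C,hash)→20160, (E,merge)→147440, (C,merge)→243440, (E,nl_idx)→453680, (C,nl_idx)→498480 …(+2); best=13760 via (E,hash)
  {ABCD}: card=768000; try (D,hash)→33680, (C,hash)→46480, (D,merge)→318480, (B,hash)→412280, (C,merge)→525760, (C,nl_idx)→1004800 …(+5); best=33680 via (D,hash)
  {ABDE}: card=1280000; try (E,hash)→46480, (D,hash)→46480, (D,merge)→523280, (E,merge)→525760, (B,hash)→674680, (E,nl_idx)→1516800 …(+5); best=46480 via (E,hash)
  {ABCE}: card=768000; try (E,hash)→28160, (C,hash)→40960, (E,merge)→315440, (B,hash)→406760, (C,merge)→520240, (E,nl_idx)→909680 …(+6); best=28160 via (E,hash)
  {ACDE}: card=15360000; try (E,hash)→404960, (D,hash)→404960, (C,hash)→667360, (D,merge)→7697760, (E,merge)→7700240, (C,merge)→13466640 …(+5); best=404960 via (E,hash)
  {ABCDE}: card=30720000; try (E,hash)→803360, (D,hash)→803360, (C,hash)→1328160, (B,hash)→15773960, (D,merge)→16160160, (E,merge)→16162640 …(+9); best=803360 via (E,hash)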